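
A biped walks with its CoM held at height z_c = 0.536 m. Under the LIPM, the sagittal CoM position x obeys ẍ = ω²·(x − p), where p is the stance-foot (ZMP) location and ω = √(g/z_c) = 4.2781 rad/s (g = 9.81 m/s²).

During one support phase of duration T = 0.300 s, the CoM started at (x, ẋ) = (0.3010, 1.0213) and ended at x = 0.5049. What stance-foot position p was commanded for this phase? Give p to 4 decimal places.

ωT = 4.2781·0.300 = 1.283430; cosh(ωT) = 1.943041, sinh(ωT) = 1.665956
x(T) = p + (x₀−p)·cosh(ωT) + (ẋ₀/ω)·sinh(ωT) ⇒ p·(1 − cosh) = x(T) − x₀·cosh − (ẋ₀/ω)·sinh
numerator   = 0.5049 − (0.3010)·1.943041 − (1.0213/4.2781)·1.665956 = -0.477665
denominator = 1 − 1.943041 = -0.943041
p = -0.477665 / -0.943041 = 0.5065

p = 0.5065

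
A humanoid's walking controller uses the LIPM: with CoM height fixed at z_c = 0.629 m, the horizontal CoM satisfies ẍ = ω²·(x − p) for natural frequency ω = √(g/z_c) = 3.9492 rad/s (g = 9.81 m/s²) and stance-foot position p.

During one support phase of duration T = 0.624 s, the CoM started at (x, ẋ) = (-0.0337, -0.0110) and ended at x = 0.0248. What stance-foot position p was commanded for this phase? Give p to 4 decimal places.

p = -0.0489

ωT = 3.9492·0.624 = 2.464301; cosh(ωT) = 5.920164, sinh(ωT) = 5.835096
x(T) = p + (x₀−p)·cosh(ωT) + (ẋ₀/ω)·sinh(ωT) ⇒ p·(1 − cosh) = x(T) − x₀·cosh − (ẋ₀/ω)·sinh
numerator   = 0.0248 − (-0.0337)·5.920164 − (-0.0110/3.9492)·5.835096 = 0.240562
denominator = 1 − 5.920164 = -4.920164
p = 0.240562 / -4.920164 = -0.0489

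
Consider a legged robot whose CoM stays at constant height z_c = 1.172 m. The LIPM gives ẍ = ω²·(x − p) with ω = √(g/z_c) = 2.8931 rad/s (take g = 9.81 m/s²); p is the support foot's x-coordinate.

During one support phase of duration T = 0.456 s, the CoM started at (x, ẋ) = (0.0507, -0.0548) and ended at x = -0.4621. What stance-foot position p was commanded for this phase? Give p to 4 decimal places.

ωT = 2.8931·0.456 = 1.319254; cosh(ωT) = 2.003982, sinh(ωT) = 1.736647
x(T) = p + (x₀−p)·cosh(ωT) + (ẋ₀/ω)·sinh(ωT) ⇒ p·(1 − cosh) = x(T) − x₀·cosh − (ẋ₀/ω)·sinh
numerator   = -0.4621 − (0.0507)·2.003982 − (-0.0548/2.8931)·1.736647 = -0.530807
denominator = 1 − 2.003982 = -1.003982
p = -0.530807 / -1.003982 = 0.5287

p = 0.5287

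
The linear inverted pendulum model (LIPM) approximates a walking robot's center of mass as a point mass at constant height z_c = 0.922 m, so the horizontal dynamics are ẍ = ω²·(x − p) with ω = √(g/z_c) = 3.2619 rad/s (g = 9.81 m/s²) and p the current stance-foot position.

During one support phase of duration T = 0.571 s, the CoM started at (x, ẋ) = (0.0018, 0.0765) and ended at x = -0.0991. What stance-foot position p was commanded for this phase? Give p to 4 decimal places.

p = 0.0778

ωT = 3.2619·0.571 = 1.862545; cosh(ωT) = 3.297691, sinh(ωT) = 3.142414
x(T) = p + (x₀−p)·cosh(ωT) + (ẋ₀/ω)·sinh(ωT) ⇒ p·(1 − cosh) = x(T) − x₀·cosh − (ẋ₀/ω)·sinh
numerator   = -0.0991 − (0.0018)·3.297691 − (0.0765/3.2619)·3.142414 = -0.178734
denominator = 1 − 3.297691 = -2.297691
p = -0.178734 / -2.297691 = 0.0778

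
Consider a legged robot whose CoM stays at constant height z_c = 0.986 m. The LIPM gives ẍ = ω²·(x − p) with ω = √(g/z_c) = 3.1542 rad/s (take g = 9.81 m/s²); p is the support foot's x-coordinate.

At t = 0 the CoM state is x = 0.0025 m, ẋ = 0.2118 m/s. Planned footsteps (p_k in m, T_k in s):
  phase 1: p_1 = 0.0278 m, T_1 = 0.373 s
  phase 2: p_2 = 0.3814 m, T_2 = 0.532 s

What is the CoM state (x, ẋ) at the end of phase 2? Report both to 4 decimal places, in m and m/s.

x = -0.2377, ẋ = -1.7276

phase 1: p=0.0278, T=0.373, ωT=1.176517, cosh=1.775704, sinh=1.467353; start (x,ẋ)=(0.002500, 0.211800) → end (x,ẋ)=(0.081405, 0.258998)
phase 2: p=0.3814, T=0.532, ωT=1.678034, cosh=2.770880, sinh=2.584140; start (x,ẋ)=(0.081405, 0.258998) → end (x,ẋ)=(-0.237660, -1.727573)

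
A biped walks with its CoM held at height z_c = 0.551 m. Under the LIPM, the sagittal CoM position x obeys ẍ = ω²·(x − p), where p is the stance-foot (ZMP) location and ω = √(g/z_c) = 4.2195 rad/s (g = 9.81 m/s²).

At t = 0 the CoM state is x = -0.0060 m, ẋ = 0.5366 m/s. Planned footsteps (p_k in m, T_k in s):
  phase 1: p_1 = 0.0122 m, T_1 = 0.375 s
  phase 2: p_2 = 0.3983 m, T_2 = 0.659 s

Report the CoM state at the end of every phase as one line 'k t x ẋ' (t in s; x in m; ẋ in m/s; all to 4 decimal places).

1 0.3750 0.2624 1.1818
2 1.0340 1.5482 4.9606

phase 1: p=0.0122, T=0.375, ωT=1.582313, cosh=2.535848, sinh=2.330348; start (x,ẋ)=(-0.006000, 0.536600) → end (x,ẋ)=(0.262401, 1.181777)
phase 2: p=0.3983, T=0.659, ωT=2.780651, cosh=8.095754, sinh=8.033756; start (x,ẋ)=(0.262401, 1.181777) → end (x,ẋ)=(1.548153, 4.960625)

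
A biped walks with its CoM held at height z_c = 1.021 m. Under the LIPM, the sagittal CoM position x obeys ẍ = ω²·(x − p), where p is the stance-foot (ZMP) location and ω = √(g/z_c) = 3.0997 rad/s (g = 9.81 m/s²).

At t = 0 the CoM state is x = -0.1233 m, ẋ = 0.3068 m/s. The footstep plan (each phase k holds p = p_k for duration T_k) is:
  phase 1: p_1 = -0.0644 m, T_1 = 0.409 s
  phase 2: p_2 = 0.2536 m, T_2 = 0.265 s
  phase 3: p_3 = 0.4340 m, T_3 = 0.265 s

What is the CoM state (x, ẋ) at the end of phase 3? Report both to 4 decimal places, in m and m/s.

x = -0.2997, ẋ = -1.8111

phase 1: p=-0.0644, T=0.409, ωT=1.267777, cosh=1.917202, sinh=1.635745; start (x,ẋ)=(-0.123300, 0.306800) → end (x,ẋ)=(-0.015422, 0.289556)
phase 2: p=0.2536, T=0.265, ωT=0.821420, cosh=1.356767, sinh=0.916960; start (x,ẋ)=(-0.015422, 0.289556) → end (x,ẋ)=(-0.025742, -0.371781)
phase 3: p=0.4340, T=0.265, ωT=0.821420, cosh=1.356767, sinh=0.916960; start (x,ẋ)=(-0.025742, -0.371781) → end (x,ẋ)=(-0.299744, -1.811147)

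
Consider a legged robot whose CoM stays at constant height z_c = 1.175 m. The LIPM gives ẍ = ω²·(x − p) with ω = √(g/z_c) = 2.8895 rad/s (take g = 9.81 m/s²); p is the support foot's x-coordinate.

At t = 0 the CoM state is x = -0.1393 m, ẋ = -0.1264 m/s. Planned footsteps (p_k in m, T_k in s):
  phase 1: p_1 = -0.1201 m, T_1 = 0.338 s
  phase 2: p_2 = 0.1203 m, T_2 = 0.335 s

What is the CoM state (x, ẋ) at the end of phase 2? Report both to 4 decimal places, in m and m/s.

x = -0.4601, ẋ = -1.4233

phase 1: p=-0.1201, T=0.338, ωT=0.976651, cosh=1.516059, sinh=1.139489; start (x,ẋ)=(-0.139300, -0.126400) → end (x,ẋ)=(-0.199055, -0.254847)
phase 2: p=0.1203, T=0.335, ωT=0.967983, cosh=1.506238, sinh=1.126390; start (x,ẋ)=(-0.199055, -0.254847) → end (x,ẋ)=(-0.460069, -1.423265)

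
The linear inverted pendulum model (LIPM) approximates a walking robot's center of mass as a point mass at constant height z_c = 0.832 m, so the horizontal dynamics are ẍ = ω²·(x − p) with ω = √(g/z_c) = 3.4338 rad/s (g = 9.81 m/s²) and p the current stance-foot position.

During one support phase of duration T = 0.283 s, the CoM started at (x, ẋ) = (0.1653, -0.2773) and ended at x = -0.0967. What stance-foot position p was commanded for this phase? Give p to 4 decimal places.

ωT = 3.4338·0.283 = 0.971765; cosh(ωT) = 1.510510, sinh(ωT) = 1.132096
x(T) = p + (x₀−p)·cosh(ωT) + (ẋ₀/ω)·sinh(ωT) ⇒ p·(1 − cosh) = x(T) − x₀·cosh − (ẋ₀/ω)·sinh
numerator   = -0.0967 − (0.1653)·1.510510 − (-0.2773/3.4338)·1.132096 = -0.254964
denominator = 1 − 1.510510 = -0.510510
p = -0.254964 / -0.510510 = 0.4994

p = 0.4994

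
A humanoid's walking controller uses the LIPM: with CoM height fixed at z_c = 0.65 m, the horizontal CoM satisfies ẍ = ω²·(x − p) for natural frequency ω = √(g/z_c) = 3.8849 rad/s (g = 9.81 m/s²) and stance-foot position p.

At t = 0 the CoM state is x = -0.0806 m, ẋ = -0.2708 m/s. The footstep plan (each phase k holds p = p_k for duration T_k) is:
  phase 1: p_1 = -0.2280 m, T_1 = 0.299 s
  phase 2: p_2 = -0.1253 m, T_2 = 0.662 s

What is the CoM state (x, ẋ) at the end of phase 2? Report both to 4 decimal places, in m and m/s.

phase 1: p=-0.2280, T=0.299, ωT=1.161585, cosh=1.753992, sinh=1.441002; start (x,ẋ)=(-0.080600, -0.270800) → end (x,ẋ)=(-0.069908, 0.350186)
phase 2: p=-0.1253, T=0.662, ωT=2.571804, cosh=6.582906, sinh=6.506508; start (x,ẋ)=(-0.069908, 0.350186) → end (x,ẋ)=(0.825840, 3.705398)

x = 0.8258, ẋ = 3.7054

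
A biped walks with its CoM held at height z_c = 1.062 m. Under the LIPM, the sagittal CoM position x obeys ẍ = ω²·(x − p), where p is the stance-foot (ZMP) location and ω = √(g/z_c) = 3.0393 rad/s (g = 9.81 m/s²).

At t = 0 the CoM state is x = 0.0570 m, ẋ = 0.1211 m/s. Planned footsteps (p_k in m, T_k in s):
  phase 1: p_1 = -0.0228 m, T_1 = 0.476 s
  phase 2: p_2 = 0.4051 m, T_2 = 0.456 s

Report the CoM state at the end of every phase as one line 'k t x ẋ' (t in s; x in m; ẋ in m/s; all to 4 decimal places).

phase 1: p=-0.0228, T=0.476, ωT=1.446707, cosh=2.242221, sinh=2.006877; start (x,ẋ)=(0.057000, 0.121100) → end (x,ẋ)=(0.236093, 0.758273)
phase 2: p=0.4051, T=0.456, ωT=1.385921, cosh=2.124300, sinh=1.874206; start (x,ẋ)=(0.236093, 0.758273) → end (x,ẋ)=(0.513672, 0.648087)

1 0.4760 0.2361 0.7583
2 0.9320 0.5137 0.6481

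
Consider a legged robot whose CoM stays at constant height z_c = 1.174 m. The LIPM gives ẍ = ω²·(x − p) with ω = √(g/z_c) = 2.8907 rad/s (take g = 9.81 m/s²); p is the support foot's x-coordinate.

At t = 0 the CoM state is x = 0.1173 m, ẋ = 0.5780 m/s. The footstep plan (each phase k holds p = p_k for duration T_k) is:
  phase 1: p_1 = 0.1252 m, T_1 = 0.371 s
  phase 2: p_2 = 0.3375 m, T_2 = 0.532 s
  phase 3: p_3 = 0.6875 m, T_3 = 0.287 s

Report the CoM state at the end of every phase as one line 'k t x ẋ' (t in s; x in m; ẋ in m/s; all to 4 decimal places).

1 0.3710 0.3703 0.9140
2 0.9030 1.1192 2.4357
3 1.1900 2.0586 4.4815

phase 1: p=0.1252, T=0.371, ωT=1.072450, cosh=1.632350, sinh=1.290180; start (x,ẋ)=(0.117300, 0.578000) → end (x,ẋ)=(0.370278, 0.914035)
phase 2: p=0.3375, T=0.532, ωT=1.537852, cosh=2.434713, sinh=2.219871; start (x,ẋ)=(0.370278, 0.914035) → end (x,ẋ)=(1.119225, 2.435748)
phase 3: p=0.6875, T=0.287, ωT=0.829631, cosh=1.364341, sinh=0.928131; start (x,ẋ)=(1.119225, 2.435748) → end (x,ẋ)=(2.058577, 4.481487)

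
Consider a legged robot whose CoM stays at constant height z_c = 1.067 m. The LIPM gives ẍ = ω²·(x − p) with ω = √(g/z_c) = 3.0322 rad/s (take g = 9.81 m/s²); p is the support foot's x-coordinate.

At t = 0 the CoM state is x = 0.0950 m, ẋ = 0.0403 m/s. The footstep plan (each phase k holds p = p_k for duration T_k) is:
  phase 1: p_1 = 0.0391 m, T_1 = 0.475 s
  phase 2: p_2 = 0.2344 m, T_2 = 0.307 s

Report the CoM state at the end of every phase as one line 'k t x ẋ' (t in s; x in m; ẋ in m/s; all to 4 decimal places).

1 0.4750 0.1902 0.4276
2 0.7820 0.3207 0.4831

phase 1: p=0.0391, T=0.475, ωT=1.440295, cosh=2.229399, sinh=1.992542; start (x,ẋ)=(0.095000, 0.040300) → end (x,ẋ)=(0.190206, 0.427581)
phase 2: p=0.2344, T=0.307, ωT=0.930885, cosh=1.465479, sinh=1.071275; start (x,ẋ)=(0.190206, 0.427581) → end (x,ẋ)=(0.320698, 0.483053)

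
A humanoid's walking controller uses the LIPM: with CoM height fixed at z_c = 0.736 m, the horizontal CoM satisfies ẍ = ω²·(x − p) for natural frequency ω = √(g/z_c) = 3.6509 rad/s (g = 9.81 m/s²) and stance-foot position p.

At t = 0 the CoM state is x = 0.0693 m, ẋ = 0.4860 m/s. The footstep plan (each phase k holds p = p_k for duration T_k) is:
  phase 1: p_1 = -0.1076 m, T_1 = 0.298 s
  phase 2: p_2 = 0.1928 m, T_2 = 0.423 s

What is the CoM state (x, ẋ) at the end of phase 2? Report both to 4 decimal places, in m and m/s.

phase 1: p=-0.1076, T=0.298, ωT=1.087968, cosh=1.652569, sinh=1.315668; start (x,ẋ)=(0.069300, 0.486000) → end (x,ẋ)=(0.359878, 1.652865)
phase 2: p=0.1928, T=0.423, ωT=1.544331, cosh=2.449145, sinh=2.235690; start (x,ẋ)=(0.359878, 1.652865) → end (x,ẋ)=(1.614159, 5.411847)

x = 1.6142, ẋ = 5.4118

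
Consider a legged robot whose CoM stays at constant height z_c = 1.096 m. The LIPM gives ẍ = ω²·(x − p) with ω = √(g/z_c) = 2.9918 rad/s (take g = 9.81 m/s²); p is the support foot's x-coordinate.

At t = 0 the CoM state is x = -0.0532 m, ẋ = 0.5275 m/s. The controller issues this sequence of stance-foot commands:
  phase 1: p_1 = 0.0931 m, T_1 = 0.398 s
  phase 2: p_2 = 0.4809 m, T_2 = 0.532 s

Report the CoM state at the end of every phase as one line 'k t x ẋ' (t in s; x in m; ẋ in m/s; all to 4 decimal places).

phase 1: p=0.0931, T=0.398, ωT=1.190736, cosh=1.796750, sinh=1.492753; start (x,ẋ)=(-0.053200, 0.527500) → end (x,ẋ)=(0.093431, 0.294407)
phase 2: p=0.4809, T=0.532, ωT=1.591638, cosh=2.557689, sinh=2.354097; start (x,ẋ)=(0.093431, 0.294407) → end (x,ẋ)=(-0.278472, -1.975940)

1 0.3980 0.0934 0.2944
2 0.9300 -0.2785 -1.9759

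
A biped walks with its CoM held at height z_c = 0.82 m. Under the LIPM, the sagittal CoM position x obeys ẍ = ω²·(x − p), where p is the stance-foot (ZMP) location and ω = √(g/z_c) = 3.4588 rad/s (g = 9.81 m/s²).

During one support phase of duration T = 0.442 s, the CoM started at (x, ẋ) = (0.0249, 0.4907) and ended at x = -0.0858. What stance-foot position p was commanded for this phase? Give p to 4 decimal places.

ωT = 3.4588·0.442 = 1.528790; cosh(ωT) = 2.414694, sinh(ωT) = 2.197896
x(T) = p + (x₀−p)·cosh(ωT) + (ẋ₀/ω)·sinh(ωT) ⇒ p·(1 − cosh) = x(T) − x₀·cosh − (ẋ₀/ω)·sinh
numerator   = -0.0858 − (0.0249)·2.414694 − (0.4907/3.4588)·2.197896 = -0.457741
denominator = 1 − 2.414694 = -1.414694
p = -0.457741 / -1.414694 = 0.3236

p = 0.3236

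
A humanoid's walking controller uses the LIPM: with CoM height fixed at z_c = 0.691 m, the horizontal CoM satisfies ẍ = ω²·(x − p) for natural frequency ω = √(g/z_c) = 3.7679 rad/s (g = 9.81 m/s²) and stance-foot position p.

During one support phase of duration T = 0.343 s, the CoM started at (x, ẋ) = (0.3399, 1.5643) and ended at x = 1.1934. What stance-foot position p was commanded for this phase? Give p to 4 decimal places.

ωT = 3.7679·0.343 = 1.292390; cosh(ωT) = 1.958046, sinh(ωT) = 1.683432
x(T) = p + (x₀−p)·cosh(ωT) + (ẋ₀/ω)·sinh(ωT) ⇒ p·(1 − cosh) = x(T) − x₀·cosh − (ẋ₀/ω)·sinh
numerator   = 1.1934 − (0.3399)·1.958046 − (1.5643/3.7679)·1.683432 = -0.171042
denominator = 1 − 1.958046 = -0.958046
p = -0.171042 / -0.958046 = 0.1785

p = 0.1785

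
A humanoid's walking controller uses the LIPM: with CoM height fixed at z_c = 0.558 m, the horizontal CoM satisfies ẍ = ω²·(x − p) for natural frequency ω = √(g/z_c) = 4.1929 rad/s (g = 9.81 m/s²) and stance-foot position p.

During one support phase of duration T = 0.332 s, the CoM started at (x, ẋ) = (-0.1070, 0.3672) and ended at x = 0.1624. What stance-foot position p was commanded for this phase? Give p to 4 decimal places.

p = -0.1987

ωT = 4.1929·0.332 = 1.392043; cosh(ωT) = 2.135813, sinh(ωT) = 1.887246
x(T) = p + (x₀−p)·cosh(ωT) + (ẋ₀/ω)·sinh(ωT) ⇒ p·(1 − cosh) = x(T) − x₀·cosh − (ẋ₀/ω)·sinh
numerator   = 0.1624 − (-0.1070)·2.135813 − (0.3672/4.1929)·1.887246 = 0.225653
denominator = 1 − 2.135813 = -1.135813
p = 0.225653 / -1.135813 = -0.1987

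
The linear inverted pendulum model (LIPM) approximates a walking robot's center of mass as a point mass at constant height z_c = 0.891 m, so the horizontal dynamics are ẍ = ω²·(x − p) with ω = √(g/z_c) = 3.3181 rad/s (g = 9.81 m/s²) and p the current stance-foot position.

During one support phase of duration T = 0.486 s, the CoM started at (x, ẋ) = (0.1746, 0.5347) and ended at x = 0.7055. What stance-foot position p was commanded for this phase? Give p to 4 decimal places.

p = 0.0858

ωT = 3.3181·0.486 = 1.612597; cosh(ωT) = 2.607594, sinh(ωT) = 2.408225
x(T) = p + (x₀−p)·cosh(ωT) + (ẋ₀/ω)·sinh(ωT) ⇒ p·(1 − cosh) = x(T) − x₀·cosh − (ẋ₀/ω)·sinh
numerator   = 0.7055 − (0.1746)·2.607594 − (0.5347/3.3181)·2.408225 = -0.137863
denominator = 1 − 2.607594 = -1.607594
p = -0.137863 / -1.607594 = 0.0858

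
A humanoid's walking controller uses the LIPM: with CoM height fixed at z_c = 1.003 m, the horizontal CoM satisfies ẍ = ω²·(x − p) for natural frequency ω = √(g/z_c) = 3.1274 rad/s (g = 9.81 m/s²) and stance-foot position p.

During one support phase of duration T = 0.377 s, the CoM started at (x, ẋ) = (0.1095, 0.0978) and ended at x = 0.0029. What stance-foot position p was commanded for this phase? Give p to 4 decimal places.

p = 0.3053

ωT = 3.1274·0.377 = 1.179030; cosh(ωT) = 1.779398, sinh(ωT) = 1.471821
x(T) = p + (x₀−p)·cosh(ωT) + (ẋ₀/ω)·sinh(ωT) ⇒ p·(1 − cosh) = x(T) − x₀·cosh − (ẋ₀/ω)·sinh
numerator   = 0.0029 − (0.1095)·1.779398 − (0.0978/3.1274)·1.471821 = -0.237971
denominator = 1 − 1.779398 = -0.779398
p = -0.237971 / -0.779398 = 0.3053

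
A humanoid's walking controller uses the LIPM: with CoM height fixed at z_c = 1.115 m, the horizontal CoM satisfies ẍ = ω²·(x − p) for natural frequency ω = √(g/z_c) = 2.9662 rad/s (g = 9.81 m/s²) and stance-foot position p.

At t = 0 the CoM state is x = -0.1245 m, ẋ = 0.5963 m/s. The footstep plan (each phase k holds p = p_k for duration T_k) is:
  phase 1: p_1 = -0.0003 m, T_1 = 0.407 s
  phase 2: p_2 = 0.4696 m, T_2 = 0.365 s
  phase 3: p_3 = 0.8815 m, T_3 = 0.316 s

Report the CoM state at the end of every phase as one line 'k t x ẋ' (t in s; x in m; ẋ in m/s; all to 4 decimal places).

1 0.4070 0.0795 0.5253
2 0.7720 0.0592 -0.6476
3 1.0880 -0.5653 -3.5896

phase 1: p=-0.0003, T=0.407, ωT=1.207243, cosh=1.821637, sinh=1.522616; start (x,ẋ)=(-0.124500, 0.596300) → end (x,ẋ)=(0.079547, 0.525307)
phase 2: p=0.4696, T=0.365, ωT=1.082663, cosh=1.645612, sinh=1.306920; start (x,ẋ)=(0.079547, 0.525307) → end (x,ẋ)=(0.059176, -0.647623)
phase 3: p=0.8815, T=0.316, ωT=0.937319, cosh=1.472402, sinh=1.080726; start (x,ẋ)=(0.059176, -0.647623) → end (x,ẋ)=(-0.565251, -3.589643)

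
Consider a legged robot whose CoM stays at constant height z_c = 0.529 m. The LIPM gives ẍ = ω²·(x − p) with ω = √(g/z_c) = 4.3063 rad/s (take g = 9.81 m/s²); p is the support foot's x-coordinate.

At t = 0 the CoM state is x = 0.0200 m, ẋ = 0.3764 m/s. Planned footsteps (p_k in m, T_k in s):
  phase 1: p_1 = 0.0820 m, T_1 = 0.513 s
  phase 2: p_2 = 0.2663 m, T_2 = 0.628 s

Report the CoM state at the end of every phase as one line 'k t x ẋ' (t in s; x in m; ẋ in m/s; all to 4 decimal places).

phase 1: p=0.0820, T=0.513, ωT=2.209132, cosh=4.608801, sinh=4.499005; start (x,ẋ)=(0.020000, 0.376400) → end (x,ẋ)=(0.189498, 0.533561)
phase 2: p=0.2663, T=0.628, ωT=2.704356, cosh=7.505804, sinh=7.438891; start (x,ẋ)=(0.189498, 0.533561) → end (x,ẋ)=(0.611536, 1.544522)

1 0.5130 0.1895 0.5336
2 1.1410 0.6115 1.5445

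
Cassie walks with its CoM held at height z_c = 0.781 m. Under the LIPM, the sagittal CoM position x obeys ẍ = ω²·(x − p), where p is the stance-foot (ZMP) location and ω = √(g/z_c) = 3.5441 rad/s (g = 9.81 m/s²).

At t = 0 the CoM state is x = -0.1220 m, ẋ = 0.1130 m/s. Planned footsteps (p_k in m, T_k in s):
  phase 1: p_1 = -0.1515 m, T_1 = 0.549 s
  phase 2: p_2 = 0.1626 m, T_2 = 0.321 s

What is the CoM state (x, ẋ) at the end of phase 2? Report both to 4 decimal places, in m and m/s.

x = 0.2924, ẋ = 0.8171

phase 1: p=-0.1515, T=0.549, ωT=1.945711, cosh=3.570746, sinh=3.427860; start (x,ẋ)=(-0.122000, 0.113000) → end (x,ẋ)=(0.063131, 0.761880)
phase 2: p=0.1626, T=0.321, ωT=1.137656, cosh=1.720009, sinh=1.399439; start (x,ẋ)=(0.063131, 0.761880) → end (x,ẋ)=(0.292352, 0.817098)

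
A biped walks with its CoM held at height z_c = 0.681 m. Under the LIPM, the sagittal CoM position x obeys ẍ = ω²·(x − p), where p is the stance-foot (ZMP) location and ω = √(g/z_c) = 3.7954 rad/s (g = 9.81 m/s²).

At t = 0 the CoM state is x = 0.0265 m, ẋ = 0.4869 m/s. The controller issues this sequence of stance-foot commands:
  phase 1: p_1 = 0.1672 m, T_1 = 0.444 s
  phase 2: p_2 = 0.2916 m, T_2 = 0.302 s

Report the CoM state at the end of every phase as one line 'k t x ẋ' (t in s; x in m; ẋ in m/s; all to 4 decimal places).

phase 1: p=0.1672, T=0.444, ωT=1.685158, cosh=2.789358, sinh=2.603943; start (x,ẋ)=(0.026500, 0.486900) → end (x,ẋ)=(0.108789, -0.032400)
phase 2: p=0.2916, T=0.302, ωT=1.146211, cosh=1.732044, sinh=1.414205; start (x,ẋ)=(0.108789, -0.032400) → end (x,ẋ)=(-0.037109, -1.037352)

1 0.4440 0.1088 -0.0324
2 0.7460 -0.0371 -1.0374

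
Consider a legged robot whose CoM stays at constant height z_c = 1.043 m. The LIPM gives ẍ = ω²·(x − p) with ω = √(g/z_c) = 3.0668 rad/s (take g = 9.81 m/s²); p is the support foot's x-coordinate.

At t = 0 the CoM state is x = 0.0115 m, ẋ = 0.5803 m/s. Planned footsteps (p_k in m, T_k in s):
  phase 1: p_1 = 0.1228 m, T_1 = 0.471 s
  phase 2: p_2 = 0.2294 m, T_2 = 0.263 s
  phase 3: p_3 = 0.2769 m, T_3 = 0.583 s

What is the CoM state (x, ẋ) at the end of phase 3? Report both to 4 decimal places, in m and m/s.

phase 1: p=0.1228, T=0.471, ωT=1.444463, cosh=2.237723, sinh=2.001851; start (x,ẋ)=(0.011500, 0.580300) → end (x,ẋ)=(0.252532, 0.615250)
phase 2: p=0.2294, T=0.263, ωT=0.806568, cosh=1.343297, sinh=0.896910; start (x,ẋ)=(0.252532, 0.615250) → end (x,ẋ)=(0.440407, 0.890090)
phase 3: p=0.2769, T=0.583, ωT=1.787944, cosh=3.072228, sinh=2.904925; start (x,ẋ)=(0.440407, 0.890090) → end (x,ẋ)=(1.622340, 4.191217)

x = 1.6223, ẋ = 4.1912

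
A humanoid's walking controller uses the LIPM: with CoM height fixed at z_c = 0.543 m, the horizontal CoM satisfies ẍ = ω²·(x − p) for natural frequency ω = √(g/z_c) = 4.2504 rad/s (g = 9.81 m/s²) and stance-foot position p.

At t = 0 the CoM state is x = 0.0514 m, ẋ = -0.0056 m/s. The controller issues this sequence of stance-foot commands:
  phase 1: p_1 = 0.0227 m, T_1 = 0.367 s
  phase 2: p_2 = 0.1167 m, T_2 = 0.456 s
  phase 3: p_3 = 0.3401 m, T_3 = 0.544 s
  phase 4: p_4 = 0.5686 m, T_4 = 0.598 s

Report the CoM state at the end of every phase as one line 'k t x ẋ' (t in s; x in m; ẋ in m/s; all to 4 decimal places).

1 0.3670 0.0910 0.2635
2 0.8230 0.2364 0.5626
3 1.3670 0.4733 0.6657
4 1.9650 0.9484 1.6985

phase 1: p=0.0227, T=0.367, ωT=1.559897, cosh=2.484244, sinh=2.274086; start (x,ẋ)=(0.051400, -0.005600) → end (x,ẋ)=(0.091002, 0.263496)
phase 2: p=0.1167, T=0.456, ωT=1.938182, cosh=3.545040, sinh=3.401074; start (x,ẋ)=(0.091002, 0.263496) → end (x,ẋ)=(0.236442, 0.562610)
phase 3: p=0.3401, T=0.544, ωT=2.312218, cosh=5.097916, sinh=4.998875; start (x,ẋ)=(0.236442, 0.562610) → end (x,ẋ)=(0.473343, 0.665693)
phase 4: p=0.5686, T=0.598, ωT=2.541739, cosh=6.390236, sinh=6.311507; start (x,ẋ)=(0.473343, 0.665693) → end (x,ẋ)=(0.948384, 1.698520)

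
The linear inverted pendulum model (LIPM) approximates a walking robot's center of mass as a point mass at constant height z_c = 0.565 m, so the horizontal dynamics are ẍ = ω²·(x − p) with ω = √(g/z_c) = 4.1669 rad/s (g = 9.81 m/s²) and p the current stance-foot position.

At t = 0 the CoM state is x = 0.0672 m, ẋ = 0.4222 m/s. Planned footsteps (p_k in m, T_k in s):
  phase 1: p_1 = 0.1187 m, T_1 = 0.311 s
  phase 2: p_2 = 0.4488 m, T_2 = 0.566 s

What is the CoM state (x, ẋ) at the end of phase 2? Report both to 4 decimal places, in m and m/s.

x = -0.3515, ẋ = -3.1882

phase 1: p=0.1187, T=0.311, ωT=1.295906, cosh=1.963977, sinh=1.690328; start (x,ẋ)=(0.067200, 0.422200) → end (x,ẋ)=(0.188823, 0.466455)
phase 2: p=0.4488, T=0.566, ωT=2.358465, cosh=5.334638, sinh=5.240073; start (x,ẋ)=(0.188823, 0.466455) → end (x,ẋ)=(-0.351494, -3.188192)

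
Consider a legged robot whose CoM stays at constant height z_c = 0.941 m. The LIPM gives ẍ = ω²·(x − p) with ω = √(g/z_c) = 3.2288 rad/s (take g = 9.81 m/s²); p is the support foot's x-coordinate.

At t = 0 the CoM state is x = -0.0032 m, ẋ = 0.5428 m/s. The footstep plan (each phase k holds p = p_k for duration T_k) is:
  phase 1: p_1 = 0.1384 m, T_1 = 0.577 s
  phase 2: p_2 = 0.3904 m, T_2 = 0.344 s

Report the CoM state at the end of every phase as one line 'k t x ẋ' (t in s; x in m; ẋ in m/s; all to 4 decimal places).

phase 1: p=0.1384, T=0.577, ωT=1.863018, cosh=3.299177, sinh=3.143973; start (x,ẋ)=(-0.003200, 0.542800) → end (x,ẋ)=(0.199776, 0.353375)
phase 2: p=0.3904, T=0.344, ωT=1.110707, cosh=1.682916, sinh=1.353590; start (x,ẋ)=(0.199776, 0.353375) → end (x,ẋ)=(0.217739, -0.238416)

1 0.5770 0.1998 0.3534
2 0.9210 0.2177 -0.2384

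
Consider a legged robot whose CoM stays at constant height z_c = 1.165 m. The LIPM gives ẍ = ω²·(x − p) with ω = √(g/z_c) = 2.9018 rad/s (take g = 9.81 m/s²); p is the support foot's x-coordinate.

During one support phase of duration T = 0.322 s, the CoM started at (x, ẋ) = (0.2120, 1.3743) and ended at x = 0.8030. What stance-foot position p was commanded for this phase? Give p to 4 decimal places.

ωT = 2.9018·0.322 = 0.934380; cosh(ωT) = 1.469232, sinh(ωT) = 1.076402
x(T) = p + (x₀−p)·cosh(ωT) + (ẋ₀/ω)·sinh(ωT) ⇒ p·(1 − cosh) = x(T) − x₀·cosh − (ẋ₀/ω)·sinh
numerator   = 0.8030 − (0.2120)·1.469232 − (1.3743/2.9018)·1.076402 = -0.018264
denominator = 1 − 1.469232 = -0.469232
p = -0.018264 / -0.469232 = 0.0389

p = 0.0389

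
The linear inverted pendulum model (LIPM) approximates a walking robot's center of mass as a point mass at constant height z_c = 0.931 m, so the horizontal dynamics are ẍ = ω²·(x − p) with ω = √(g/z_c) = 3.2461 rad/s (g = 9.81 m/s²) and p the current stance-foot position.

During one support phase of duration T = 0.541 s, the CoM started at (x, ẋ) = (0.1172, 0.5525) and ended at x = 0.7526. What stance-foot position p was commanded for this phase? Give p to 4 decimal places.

ωT = 3.2461·0.541 = 1.756140; cosh(ωT) = 2.981378, sinh(ωT) = 2.808667
x(T) = p + (x₀−p)·cosh(ωT) + (ẋ₀/ω)·sinh(ωT) ⇒ p·(1 − cosh) = x(T) − x₀·cosh − (ẋ₀/ω)·sinh
numerator   = 0.7526 − (0.1172)·2.981378 − (0.5525/3.2461)·2.808667 = -0.074865
denominator = 1 − 2.981378 = -1.981378
p = -0.074865 / -1.981378 = 0.0378

p = 0.0378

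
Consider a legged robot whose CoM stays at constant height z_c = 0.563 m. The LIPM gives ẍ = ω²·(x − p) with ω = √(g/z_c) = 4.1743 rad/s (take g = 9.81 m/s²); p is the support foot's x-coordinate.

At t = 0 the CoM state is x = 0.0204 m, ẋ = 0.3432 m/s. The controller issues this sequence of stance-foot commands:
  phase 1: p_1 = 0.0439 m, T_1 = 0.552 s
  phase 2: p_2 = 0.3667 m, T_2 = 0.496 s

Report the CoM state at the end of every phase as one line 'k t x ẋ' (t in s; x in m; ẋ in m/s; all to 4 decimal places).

phase 1: p=0.0439, T=0.552, ωT=2.304214, cosh=5.058068, sinh=4.958231; start (x,ẋ)=(0.020400, 0.343200) → end (x,ẋ)=(0.332688, 1.249546)
phase 2: p=0.3667, T=0.496, ωT=2.070453, cosh=4.027270, sinh=3.901142; start (x,ẋ)=(0.332688, 1.249546) → end (x,ẋ)=(1.397503, 4.478392)

1 0.5520 0.3327 1.2495
2 1.0480 1.3975 4.4784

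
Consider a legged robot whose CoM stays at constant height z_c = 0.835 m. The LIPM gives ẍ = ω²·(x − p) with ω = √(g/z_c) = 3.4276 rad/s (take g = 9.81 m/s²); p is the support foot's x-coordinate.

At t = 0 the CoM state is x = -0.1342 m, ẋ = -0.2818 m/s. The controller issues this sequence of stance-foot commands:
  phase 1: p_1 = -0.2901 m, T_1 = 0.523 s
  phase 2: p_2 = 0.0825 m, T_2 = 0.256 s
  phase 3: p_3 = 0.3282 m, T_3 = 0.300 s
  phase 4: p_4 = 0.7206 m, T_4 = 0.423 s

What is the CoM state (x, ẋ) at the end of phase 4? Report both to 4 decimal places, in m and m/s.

phase 1: p=-0.2901, T=0.523, ωT=1.792635, cosh=3.085888, sinh=2.919367; start (x,ẋ)=(-0.134200, -0.281800) → end (x,ẋ)=(-0.049026, 0.690398)
phase 2: p=0.0825, T=0.256, ωT=0.877466, cosh=1.410316, sinh=0.994481; start (x,ẋ)=(-0.049026, 0.690398) → end (x,ẋ)=(0.097319, 0.525350)
phase 3: p=0.3282, T=0.300, ωT=1.028280, cosh=1.576937, sinh=1.219315; start (x,ẋ)=(0.097319, 0.525350) → end (x,ẋ)=(0.151000, -0.136485)
phase 4: p=0.7206, T=0.423, ωT=1.449875, cosh=2.248590, sinh=2.013991; start (x,ẋ)=(0.151000, -0.136485) → end (x,ẋ)=(-0.640394, -4.238938)

x = -0.6404, ẋ = -4.2389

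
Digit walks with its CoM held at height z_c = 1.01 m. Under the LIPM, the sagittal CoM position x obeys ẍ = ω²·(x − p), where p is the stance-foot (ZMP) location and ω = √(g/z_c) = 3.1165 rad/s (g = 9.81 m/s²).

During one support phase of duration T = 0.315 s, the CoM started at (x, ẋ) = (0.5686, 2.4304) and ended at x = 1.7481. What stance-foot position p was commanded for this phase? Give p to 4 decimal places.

p = 0.0226

ωT = 3.1165·0.315 = 0.981698; cosh(ωT) = 1.521829, sinh(ωT) = 1.147154
x(T) = p + (x₀−p)·cosh(ωT) + (ẋ₀/ω)·sinh(ωT) ⇒ p·(1 − cosh) = x(T) − x₀·cosh − (ẋ₀/ω)·sinh
numerator   = 1.7481 − (0.5686)·1.521829 − (2.4304/3.1165)·1.147154 = -0.011819
denominator = 1 − 1.521829 = -0.521829
p = -0.011819 / -0.521829 = 0.0226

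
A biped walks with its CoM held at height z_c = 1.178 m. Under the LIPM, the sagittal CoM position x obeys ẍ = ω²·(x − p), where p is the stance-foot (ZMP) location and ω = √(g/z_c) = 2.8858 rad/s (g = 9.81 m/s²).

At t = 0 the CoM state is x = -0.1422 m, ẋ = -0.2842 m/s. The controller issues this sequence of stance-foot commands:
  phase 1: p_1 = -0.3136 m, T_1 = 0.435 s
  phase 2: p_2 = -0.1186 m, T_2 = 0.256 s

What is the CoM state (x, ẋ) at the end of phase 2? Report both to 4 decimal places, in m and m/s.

phase 1: p=-0.3136, T=0.435, ωT=1.255323, cosh=1.896978, sinh=1.611994; start (x,ẋ)=(-0.142200, -0.284200) → end (x,ẋ)=(-0.147211, 0.258213)
phase 2: p=-0.1186, T=0.256, ωT=0.738765, cosh=1.285526, sinh=0.807822; start (x,ẋ)=(-0.147211, 0.258213) → end (x,ẋ)=(-0.083098, 0.265242)

x = -0.0831, ẋ = 0.2652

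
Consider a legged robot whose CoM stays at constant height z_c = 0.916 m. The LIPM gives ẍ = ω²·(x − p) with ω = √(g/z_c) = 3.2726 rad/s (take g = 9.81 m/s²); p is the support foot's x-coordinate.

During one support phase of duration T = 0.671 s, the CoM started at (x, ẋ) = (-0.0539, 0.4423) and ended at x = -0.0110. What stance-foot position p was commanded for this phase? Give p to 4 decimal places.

p = 0.1030

ωT = 3.2726·0.671 = 2.195915; cosh(ωT) = 4.549737, sinh(ωT) = 4.438481
x(T) = p + (x₀−p)·cosh(ωT) + (ẋ₀/ω)·sinh(ωT) ⇒ p·(1 − cosh) = x(T) − x₀·cosh − (ẋ₀/ω)·sinh
numerator   = -0.0110 − (-0.0539)·4.549737 − (0.4423/3.2726)·4.438481 = -0.365641
denominator = 1 − 4.549737 = -3.549737
p = -0.365641 / -3.549737 = 0.1030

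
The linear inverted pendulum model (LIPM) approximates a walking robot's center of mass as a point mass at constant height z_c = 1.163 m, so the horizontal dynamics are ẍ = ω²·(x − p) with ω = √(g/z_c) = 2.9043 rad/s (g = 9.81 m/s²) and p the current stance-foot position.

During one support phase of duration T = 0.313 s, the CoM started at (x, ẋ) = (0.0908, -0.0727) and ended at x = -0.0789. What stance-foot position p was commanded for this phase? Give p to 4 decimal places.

p = 0.4155

ωT = 2.9043·0.313 = 0.909046; cosh(ωT) = 1.442431, sinh(ωT) = 1.039522
x(T) = p + (x₀−p)·cosh(ωT) + (ẋ₀/ω)·sinh(ωT) ⇒ p·(1 − cosh) = x(T) − x₀·cosh − (ẋ₀/ω)·sinh
numerator   = -0.0789 − (0.0908)·1.442431 − (-0.0727/2.9043)·1.039522 = -0.183852
denominator = 1 − 1.442431 = -0.442431
p = -0.183852 / -0.442431 = 0.4155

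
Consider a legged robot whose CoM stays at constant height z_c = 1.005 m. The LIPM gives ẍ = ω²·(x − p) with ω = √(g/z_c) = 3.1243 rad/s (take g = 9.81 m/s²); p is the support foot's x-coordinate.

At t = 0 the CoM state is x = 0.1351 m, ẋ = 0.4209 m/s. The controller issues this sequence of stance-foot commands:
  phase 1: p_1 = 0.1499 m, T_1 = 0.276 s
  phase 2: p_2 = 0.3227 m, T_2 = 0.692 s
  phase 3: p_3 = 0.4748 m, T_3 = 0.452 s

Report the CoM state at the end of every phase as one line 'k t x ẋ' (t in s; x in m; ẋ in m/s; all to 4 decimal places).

phase 1: p=0.1499, T=0.276, ωT=0.862307, cosh=1.395403, sinh=0.973216; start (x,ẋ)=(0.135100, 0.420900) → end (x,ẋ)=(0.260358, 0.542324)
phase 2: p=0.3227, T=0.692, ωT=2.162016, cosh=4.401863, sinh=4.286770; start (x,ẋ)=(0.260358, 0.542324) → end (x,ẋ)=(0.792387, 1.552277)
phase 3: p=0.4748, T=0.452, ωT=1.412184, cosh=2.174260, sinh=1.930649; start (x,ẋ)=(0.792387, 1.552277) → end (x,ẋ)=(2.124540, 5.290715)

1 0.2760 0.2604 0.5423
2 0.9680 0.7924 1.5523
3 1.4200 2.1245 5.2907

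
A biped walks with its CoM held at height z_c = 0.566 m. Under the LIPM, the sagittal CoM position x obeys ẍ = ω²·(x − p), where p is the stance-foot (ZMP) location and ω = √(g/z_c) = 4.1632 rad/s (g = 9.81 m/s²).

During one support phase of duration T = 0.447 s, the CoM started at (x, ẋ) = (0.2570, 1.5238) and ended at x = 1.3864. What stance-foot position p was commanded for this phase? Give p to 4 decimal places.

ωT = 4.1632·0.447 = 1.860950; cosh(ωT) = 3.292685, sinh(ωT) = 3.137160
x(T) = p + (x₀−p)·cosh(ωT) + (ẋ₀/ω)·sinh(ωT) ⇒ p·(1 − cosh) = x(T) − x₀·cosh − (ẋ₀/ω)·sinh
numerator   = 1.3864 − (0.2570)·3.292685 − (1.5238/4.1632)·3.137160 = -0.608072
denominator = 1 − 3.292685 = -2.292685
p = -0.608072 / -2.292685 = 0.2652

p = 0.2652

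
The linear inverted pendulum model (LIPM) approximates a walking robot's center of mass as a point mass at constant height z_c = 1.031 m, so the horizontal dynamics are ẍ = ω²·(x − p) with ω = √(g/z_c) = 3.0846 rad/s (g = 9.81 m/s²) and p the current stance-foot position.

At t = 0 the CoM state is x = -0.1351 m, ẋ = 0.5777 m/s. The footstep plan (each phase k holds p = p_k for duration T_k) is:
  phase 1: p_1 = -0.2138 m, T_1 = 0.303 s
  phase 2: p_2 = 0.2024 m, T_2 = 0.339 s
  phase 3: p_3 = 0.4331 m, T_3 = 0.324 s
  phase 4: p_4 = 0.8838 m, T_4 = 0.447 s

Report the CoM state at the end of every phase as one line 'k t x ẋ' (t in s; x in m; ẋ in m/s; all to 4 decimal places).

1 0.3030 0.1035 1.1103
2 0.6420 0.4932 1.3944
3 0.9660 1.0566 2.3684
4 1.4130 2.6761 5.9908

phase 1: p=-0.2138, T=0.303, ωT=0.934634, cosh=1.469505, sinh=1.076776; start (x,ẋ)=(-0.135100, 0.577700) → end (x,ẋ)=(0.103514, 1.110329)
phase 2: p=0.2024, T=0.339, ωT=1.045679, cosh=1.598392, sinh=1.246939; start (x,ẋ)=(0.103514, 1.110329) → end (x,ẋ)=(0.493189, 1.394396)
phase 3: p=0.4331, T=0.324, ωT=0.999410, cosh=1.542388, sinh=1.174292; start (x,ẋ)=(0.493189, 1.394396) → end (x,ẋ)=(1.056619, 2.368353)
phase 4: p=0.8838, T=0.447, ωT=1.378816, cosh=2.111038, sinh=1.859161; start (x,ẋ)=(1.056619, 2.368353) → end (x,ẋ)=(2.676090, 5.990762)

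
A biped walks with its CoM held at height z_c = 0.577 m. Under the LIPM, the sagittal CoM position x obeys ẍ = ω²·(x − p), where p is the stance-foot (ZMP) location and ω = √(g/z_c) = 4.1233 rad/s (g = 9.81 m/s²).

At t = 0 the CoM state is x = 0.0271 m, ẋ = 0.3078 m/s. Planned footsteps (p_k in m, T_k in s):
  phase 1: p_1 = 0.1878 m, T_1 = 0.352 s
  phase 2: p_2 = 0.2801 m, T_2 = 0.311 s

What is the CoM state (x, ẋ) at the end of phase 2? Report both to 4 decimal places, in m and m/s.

phase 1: p=0.1878, T=0.352, ωT=1.451402, cosh=2.251668, sinh=2.017426; start (x,ẋ)=(0.027100, 0.307800) → end (x,ẋ)=(-0.023444, -0.643712)
phase 2: p=0.2801, T=0.311, ωT=1.282346, cosh=1.941237, sinh=1.663851; start (x,ẋ)=(-0.023444, -0.643712) → end (x,ẋ)=(-0.568905, -3.332081)

x = -0.5689, ẋ = -3.3321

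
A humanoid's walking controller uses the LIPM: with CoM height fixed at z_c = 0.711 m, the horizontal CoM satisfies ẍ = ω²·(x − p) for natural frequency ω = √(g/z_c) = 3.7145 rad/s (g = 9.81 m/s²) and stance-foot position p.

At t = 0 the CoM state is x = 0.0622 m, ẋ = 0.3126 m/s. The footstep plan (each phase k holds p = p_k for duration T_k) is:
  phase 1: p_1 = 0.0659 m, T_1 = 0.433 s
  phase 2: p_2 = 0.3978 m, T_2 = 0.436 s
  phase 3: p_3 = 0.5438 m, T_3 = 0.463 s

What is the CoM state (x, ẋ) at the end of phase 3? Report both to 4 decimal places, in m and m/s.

x = 1.1033, ẋ = 2.2216

phase 1: p=0.0659, T=0.433, ωT=1.608378, cosh=2.597459, sinh=2.397247; start (x,ẋ)=(0.062200, 0.312600) → end (x,ẋ)=(0.258034, 0.779019)
phase 2: p=0.3978, T=0.436, ωT=1.619522, cosh=2.624334, sinh=2.426341; start (x,ẋ)=(0.258034, 0.779019) → end (x,ẋ)=(0.539868, 0.784742)
phase 3: p=0.5438, T=0.463, ωT=1.719814, cosh=2.881293, sinh=2.702194; start (x,ẋ)=(0.539868, 0.784742) → end (x,ẋ)=(1.103348, 2.221604)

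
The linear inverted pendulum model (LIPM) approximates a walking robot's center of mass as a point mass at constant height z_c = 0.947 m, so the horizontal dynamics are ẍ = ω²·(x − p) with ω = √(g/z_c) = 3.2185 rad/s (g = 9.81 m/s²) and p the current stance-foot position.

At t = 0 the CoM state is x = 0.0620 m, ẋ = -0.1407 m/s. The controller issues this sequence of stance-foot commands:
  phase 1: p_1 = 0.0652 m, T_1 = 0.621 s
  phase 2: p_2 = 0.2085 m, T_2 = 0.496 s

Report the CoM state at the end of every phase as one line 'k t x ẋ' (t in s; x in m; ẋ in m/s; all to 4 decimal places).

1 0.6210 -0.1052 -0.5660
2 1.1170 -1.0134 -3.8427

phase 1: p=0.0652, T=0.621, ωT=1.998689, cosh=3.757442, sinh=3.621929; start (x,ẋ)=(0.062000, -0.140700) → end (x,ẋ)=(-0.105160, -0.565975)
phase 2: p=0.2085, T=0.496, ωT=1.596376, cosh=2.568872, sinh=2.366243; start (x,ẋ)=(-0.105160, -0.565975) → end (x,ẋ)=(-1.013358, -3.842676)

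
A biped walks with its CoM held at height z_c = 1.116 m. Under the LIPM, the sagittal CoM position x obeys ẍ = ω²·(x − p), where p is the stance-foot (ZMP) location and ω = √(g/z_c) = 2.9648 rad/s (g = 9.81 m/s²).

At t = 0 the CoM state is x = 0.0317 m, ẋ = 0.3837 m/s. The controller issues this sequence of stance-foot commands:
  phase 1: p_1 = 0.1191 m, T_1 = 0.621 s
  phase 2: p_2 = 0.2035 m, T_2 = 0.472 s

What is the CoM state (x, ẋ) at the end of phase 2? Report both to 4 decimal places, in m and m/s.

x = 0.5545, ẋ = 1.1277

phase 1: p=0.1191, T=0.621, ωT=1.841141, cosh=3.231181, sinh=3.072545; start (x,ẋ)=(0.031700, 0.383700) → end (x,ẋ)=(0.234339, 0.443636)
phase 2: p=0.2035, T=0.472, ωT=1.399386, cosh=2.149729, sinh=1.902980; start (x,ẋ)=(0.234339, 0.443636) → end (x,ẋ)=(0.554546, 1.127688)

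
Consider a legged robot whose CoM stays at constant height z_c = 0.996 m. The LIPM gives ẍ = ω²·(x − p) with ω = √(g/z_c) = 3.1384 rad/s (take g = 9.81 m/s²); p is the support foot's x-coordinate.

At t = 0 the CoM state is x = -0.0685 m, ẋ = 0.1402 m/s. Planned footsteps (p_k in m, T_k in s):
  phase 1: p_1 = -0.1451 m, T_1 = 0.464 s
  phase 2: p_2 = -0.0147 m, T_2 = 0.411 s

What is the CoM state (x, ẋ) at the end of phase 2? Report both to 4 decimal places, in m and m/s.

phase 1: p=-0.1451, T=0.464, ωT=1.456218, cosh=2.261410, sinh=2.028294; start (x,ẋ)=(-0.068500, 0.140200) → end (x,ẋ)=(0.118733, 0.804654)
phase 2: p=-0.0147, T=0.411, ωT=1.289882, cosh=1.953831, sinh=1.678528; start (x,ẋ)=(0.118733, 0.804654) → end (x,ẋ)=(0.676363, 2.275069)

x = 0.6764, ẋ = 2.2751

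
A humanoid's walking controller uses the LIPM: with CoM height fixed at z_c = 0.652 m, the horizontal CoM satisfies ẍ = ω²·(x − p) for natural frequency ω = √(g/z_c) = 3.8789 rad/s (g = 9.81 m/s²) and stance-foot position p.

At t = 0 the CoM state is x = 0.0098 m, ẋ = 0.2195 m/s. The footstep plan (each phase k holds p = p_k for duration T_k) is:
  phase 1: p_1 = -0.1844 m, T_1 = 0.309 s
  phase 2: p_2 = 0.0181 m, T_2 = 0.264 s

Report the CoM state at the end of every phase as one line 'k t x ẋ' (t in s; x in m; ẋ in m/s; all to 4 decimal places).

1 0.3090 0.2521 1.5321
2 0.5730 0.8648 3.5087

phase 1: p=-0.1844, T=0.309, ωT=1.198580, cosh=1.808514, sinh=1.506892; start (x,ẋ)=(0.009800, 0.219500) → end (x,ẋ)=(0.252086, 1.532084)
phase 2: p=0.0181, T=0.264, ωT=1.024030, cosh=1.571768, sinh=1.212624; start (x,ẋ)=(0.252086, 1.532084) → end (x,ẋ)=(0.864832, 3.508667)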